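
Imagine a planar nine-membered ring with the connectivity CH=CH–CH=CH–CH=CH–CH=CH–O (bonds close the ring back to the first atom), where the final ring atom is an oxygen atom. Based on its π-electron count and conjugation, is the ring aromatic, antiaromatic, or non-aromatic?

Aromatic

Every ring atom contributes a p orbital perpendicular to the ring (each doubly-bonded ring atom is sp² with one p-orbital electron; the oxygen donates one lone pair from its p orbital), so the π system is cyclic and fully conjugated.
Adding the contributions, 4 × 2 = 8 from the double-bond units + 2 from the O atom = 10.
Since 10 = 4·2 + 2, the ring meets the 4n+2 criterion.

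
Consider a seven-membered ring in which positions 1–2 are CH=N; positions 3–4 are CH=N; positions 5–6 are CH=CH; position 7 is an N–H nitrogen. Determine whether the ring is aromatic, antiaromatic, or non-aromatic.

Antiaromatic

Check conjugation: every atom in a ring double bond is sp² and brings one electron to the p orbital; the doubly-bonded nitrogens are pyridine-type — their lone pairs lie in the ring plane, leaving one electron in the p orbital; the pyrrole-type nitrogen donates its lone pair from the p orbital — every position has a p orbital, so the cyclic π system is continuous.
π-electron count: 3 × 2 = 6 from the double-bond units + 2 from the NH atom = 8.
With 8 = 4·2 π electrons, Hückel's rule classifies the planar ring as antiaromatic.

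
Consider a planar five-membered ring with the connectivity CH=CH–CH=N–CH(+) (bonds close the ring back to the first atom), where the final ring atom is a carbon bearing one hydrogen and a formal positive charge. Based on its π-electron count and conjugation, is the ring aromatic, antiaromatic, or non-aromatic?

Antiaromatic

The p orbitals form a continuous loop: each doubly-bonded ring atom is sp² with one p-orbital electron; each =N– nitrogen is pyridine-type (lone pair in the sp² plane, one electron in the p orbital); the carbocation has an empty p orbital. The ring is fully conjugated.
Adding the contributions, 2 × 2 = 4 from the double-bond units + 0 from the CH(+) atom = 4.
4 = 4(1); a planar, fully conjugated 4n system is antiaromatic.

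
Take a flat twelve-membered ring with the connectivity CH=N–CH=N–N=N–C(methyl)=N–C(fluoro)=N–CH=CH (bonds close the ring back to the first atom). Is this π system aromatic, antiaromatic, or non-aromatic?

All ring atoms are sp² and supply a p orbital to the ring (each doubly-bonded ring atom is sp² with one p-orbital electron; each sp² =N– keeps its lone pair in-plane and puts one electron into the π system); the conjugation is uninterrupted.
π-electron count: 6 × 2 = 12 from the 6 double-bond units.
A 4n π count (12, n = 3) in a planar conjugated ring means antiaromatic.

Antiaromatic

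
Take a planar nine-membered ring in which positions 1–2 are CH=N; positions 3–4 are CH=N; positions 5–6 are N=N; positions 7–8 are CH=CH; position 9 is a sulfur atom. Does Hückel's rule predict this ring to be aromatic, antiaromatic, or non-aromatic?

Aromatic

Every ring atom contributes a p orbital perpendicular to the ring (every atom in a ring double bond is sp² and brings one electron to the p orbital; the doubly-bonded nitrogens are pyridine-type — their lone pairs lie in the ring plane, leaving one electron in the p orbital; the sulfur donates one lone pair from its p orbital), so the π system is cyclic and fully conjugated.
Tallying contributions gives 4 × 2 = 8 from the double-bond units + 2 from the S atom = 10.
10 = 4(2) + 2, which satisfies Hückel's 4n+2 rule.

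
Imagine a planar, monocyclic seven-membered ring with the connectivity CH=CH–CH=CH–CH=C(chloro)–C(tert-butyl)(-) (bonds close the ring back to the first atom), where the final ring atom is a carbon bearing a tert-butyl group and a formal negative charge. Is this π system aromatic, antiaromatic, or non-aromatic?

Check conjugation: each doubly-bonded ring atom is sp² with one p-orbital electron; the carbanion's lone pair occupies the p orbital — every position has a p orbital, so the cyclic π system is continuous.
π-electron count: 3 × 2 = 6 from the double-bond units + 2 from the C(tert-butyl)(-) atom = 8.
A 4n π count (8, n = 2) in a planar conjugated ring means antiaromatic.

Antiaromatic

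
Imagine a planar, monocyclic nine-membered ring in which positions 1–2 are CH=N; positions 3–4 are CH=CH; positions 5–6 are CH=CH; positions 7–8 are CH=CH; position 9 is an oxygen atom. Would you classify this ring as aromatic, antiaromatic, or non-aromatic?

Every ring atom contributes a p orbital perpendicular to the ring (the double-bond atoms are sp², each contributing one p electron; the doubly-bonded nitrogens are pyridine-type — their lone pairs lie in the ring plane, leaving one electron in the p orbital; the oxygen donates one lone pair from its p orbital), so the π system is cyclic and fully conjugated.
π-electron count: 4 × 2 = 8 from the double-bond units + 2 from the O atom = 10.
That gives a 4n+2 count (10, n = 2).

Aromatic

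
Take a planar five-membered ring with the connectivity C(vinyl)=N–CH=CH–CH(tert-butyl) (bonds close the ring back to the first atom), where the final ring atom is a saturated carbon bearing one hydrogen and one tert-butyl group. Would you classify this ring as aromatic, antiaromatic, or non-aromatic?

The CH(tert-butyl) position has four σ bonds — that saturated carbon is sp³ and has no p orbital in the ring π system — so the cyclic conjugation is interrupted.
A ring that is not fully conjugated cannot be aromatic or antiaromatic regardless of its π-electron count.

Non-aromatic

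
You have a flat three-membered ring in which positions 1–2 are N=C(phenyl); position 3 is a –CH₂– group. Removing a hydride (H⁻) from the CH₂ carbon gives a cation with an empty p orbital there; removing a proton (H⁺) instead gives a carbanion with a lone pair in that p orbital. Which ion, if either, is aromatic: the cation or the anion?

The cation

Both ions have a continuous loop of p orbitals — each ring atom is sp².
Cation: 1 × 2 + 0 = 2 π electrons → 4(0)+2, aromatic.
Anion: 1 × 2 + 2 = 4 π electrons → 4(1), antiaromatic.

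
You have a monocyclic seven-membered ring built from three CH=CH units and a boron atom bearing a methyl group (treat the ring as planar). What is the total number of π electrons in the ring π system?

Check conjugation: every atom in a ring double bond is sp² and brings one electron to the p orbital; the boron has an empty p orbital — every position has a p orbital, so the cyclic π system is continuous.
π-electron count: 3 × 2 = 6 from the double-bond units + 0 from the B(methyl) atom = 6.

6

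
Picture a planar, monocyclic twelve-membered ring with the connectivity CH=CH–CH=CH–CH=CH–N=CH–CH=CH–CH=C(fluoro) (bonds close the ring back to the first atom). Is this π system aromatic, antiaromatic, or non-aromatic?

Antiaromatic

The p orbitals form a continuous loop: every atom in a ring double bond is sp² and brings one electron to the p orbital; each sp² =N– keeps its lone pair in-plane and puts one electron into the π system. The ring is fully conjugated.
Counting π electrons: 6 × 2 = 12 from the 6 double-bond units.
12 is a 4n count (n = 3), so the planar conjugated ring is antiaromatic.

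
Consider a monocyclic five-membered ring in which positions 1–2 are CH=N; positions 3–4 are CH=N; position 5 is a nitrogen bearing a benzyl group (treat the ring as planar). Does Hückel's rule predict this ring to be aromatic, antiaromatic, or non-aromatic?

Aromatic

Check conjugation: each doubly-bonded ring atom is sp² with one p-orbital electron; each =N– nitrogen is pyridine-type (lone pair in the sp² plane, one electron in the p orbital); the pyrrole-type nitrogen donates its lone pair from the p orbital — every position has a p orbital, so the cyclic π system is continuous.
π-electron count: 2 × 2 = 4 from the double-bond units + 2 from the N(benzyl) atom = 6.
With 6 π electrons (n = 1), the Hückel 4n+2 condition holds.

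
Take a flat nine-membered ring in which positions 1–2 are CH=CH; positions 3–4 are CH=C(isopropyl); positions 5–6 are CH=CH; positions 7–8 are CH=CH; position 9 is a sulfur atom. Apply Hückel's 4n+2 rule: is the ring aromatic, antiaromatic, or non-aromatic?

Aromatic

All ring atoms are sp² and supply a p orbital to the ring (each doubly-bonded ring atom is sp² with one p-orbital electron; the sulfur donates one lone pair from its p orbital); the conjugation is uninterrupted.
Counting π electrons: 4 × 2 = 8 from the double-bond units + 2 from the S atom = 10.
Since 10 = 4·2 + 2, the ring meets the 4n+2 criterion.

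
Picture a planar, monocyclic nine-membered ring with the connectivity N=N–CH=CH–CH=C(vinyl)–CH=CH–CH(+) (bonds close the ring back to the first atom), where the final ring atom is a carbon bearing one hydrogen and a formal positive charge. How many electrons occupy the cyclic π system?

The p orbitals form a continuous loop: each doubly-bonded ring atom is sp² with one p-orbital electron; each sp² =N– keeps its lone pair in-plane and puts one electron into the π system; the carbocation has an empty p orbital. The ring is fully conjugated.
Tallying contributions gives 4 × 2 = 8 from the double-bond units + 0 from the CH(+) atom = 8.

8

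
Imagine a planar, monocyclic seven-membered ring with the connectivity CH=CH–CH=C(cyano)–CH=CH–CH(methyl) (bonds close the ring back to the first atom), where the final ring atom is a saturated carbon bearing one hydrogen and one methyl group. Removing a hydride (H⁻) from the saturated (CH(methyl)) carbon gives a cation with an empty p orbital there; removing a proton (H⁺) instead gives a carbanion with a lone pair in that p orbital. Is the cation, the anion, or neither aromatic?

The cation

Once that carbon is sp², every ring atom has a p orbital and both ions are fully conjugated.
Cation: 3 × 2 + 0 = 6 π electrons → 4(1)+2, aromatic.
Anion: 3 × 2 + 2 = 8 π electrons → 4(2), antiaromatic.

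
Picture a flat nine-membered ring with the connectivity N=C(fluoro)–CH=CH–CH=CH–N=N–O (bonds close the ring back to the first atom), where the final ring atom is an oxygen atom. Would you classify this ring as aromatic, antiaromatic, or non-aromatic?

Aromatic

Every ring atom contributes a p orbital perpendicular to the ring (every atom in a ring double bond is sp² and brings one electron to the p orbital; each sp² =N– keeps its lone pair in-plane and puts one electron into the π system; the oxygen donates one lone pair from its p orbital), so the π system is cyclic and fully conjugated.
Counting π electrons: 4 × 2 = 8 from the double-bond units + 2 from the O atom = 10.
With 10 π electrons (n = 2), the Hückel 4n+2 condition holds.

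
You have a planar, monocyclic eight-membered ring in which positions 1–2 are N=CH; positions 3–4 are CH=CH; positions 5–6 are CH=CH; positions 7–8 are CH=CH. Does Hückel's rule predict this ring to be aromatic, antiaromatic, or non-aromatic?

The p orbitals form a continuous loop: each doubly-bonded ring atom is sp² with one p-orbital electron; each sp² =N– keeps its lone pair in-plane and puts one electron into the π system. The ring is fully conjugated.
π-electron count: 4 × 2 = 8 from the 4 double-bond units.
With 8 = 4·2 π electrons, Hückel's rule classifies the planar ring as antiaromatic.

Antiaromatic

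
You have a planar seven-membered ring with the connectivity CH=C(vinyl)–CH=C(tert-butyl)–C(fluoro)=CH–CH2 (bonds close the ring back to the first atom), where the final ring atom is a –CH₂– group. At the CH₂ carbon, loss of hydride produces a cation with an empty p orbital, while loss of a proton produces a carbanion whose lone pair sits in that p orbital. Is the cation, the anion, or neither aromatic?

The cation

Once that carbon is sp², every ring atom has a p orbital and both ions are fully conjugated.
Cation: 3 × 2 + 0 = 6 π electrons → 4(1)+2, aromatic.
Anion: 3 × 2 + 2 = 8 π electrons → 4(2), antiaromatic.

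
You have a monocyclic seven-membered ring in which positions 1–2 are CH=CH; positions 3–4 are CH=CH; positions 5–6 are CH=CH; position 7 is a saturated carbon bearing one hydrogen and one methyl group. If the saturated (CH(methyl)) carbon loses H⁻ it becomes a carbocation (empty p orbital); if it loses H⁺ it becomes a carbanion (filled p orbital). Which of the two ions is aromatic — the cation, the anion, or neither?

In both ions every ring atom is sp² and contributes a p orbital, so both rings are fully conjugated.
Cation: 3 × 2 + 0 = 6 π electrons → 4(1)+2, aromatic.
Anion: 3 × 2 + 2 = 8 π electrons → 4(2), antiaromatic.

The cation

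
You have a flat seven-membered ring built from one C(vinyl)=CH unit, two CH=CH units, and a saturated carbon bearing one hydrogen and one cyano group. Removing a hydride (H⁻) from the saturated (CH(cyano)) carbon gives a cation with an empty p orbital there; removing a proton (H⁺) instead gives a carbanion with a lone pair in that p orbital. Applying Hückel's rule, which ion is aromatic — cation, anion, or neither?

The cation

Both ions have a continuous loop of p orbitals — each ring atom is sp².
Cation: 3 × 2 + 0 = 6 π electrons → 4(1)+2, aromatic.
Anion: 3 × 2 + 2 = 8 π electrons → 4(2), antiaromatic.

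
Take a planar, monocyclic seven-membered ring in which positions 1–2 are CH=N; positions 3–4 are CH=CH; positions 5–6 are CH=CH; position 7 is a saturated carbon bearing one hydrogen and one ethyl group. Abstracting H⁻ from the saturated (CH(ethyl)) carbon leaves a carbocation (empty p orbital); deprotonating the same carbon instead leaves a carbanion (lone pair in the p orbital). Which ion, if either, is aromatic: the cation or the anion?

The cation

In either ion the ring is fully conjugated: every atom, including the new sp² carbon, supplies a p orbital.
Cation: 3 × 2 + 0 = 6 π electrons → 4(1)+2, aromatic.
Anion: 3 × 2 + 2 = 8 π electrons → 4(2), antiaromatic.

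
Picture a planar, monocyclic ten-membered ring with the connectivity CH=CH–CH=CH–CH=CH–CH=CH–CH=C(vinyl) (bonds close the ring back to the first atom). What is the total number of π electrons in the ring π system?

10

All ring atoms are sp² and supply a p orbital to the ring (each doubly-bonded ring atom is sp² with one p-orbital electron); the conjugation is uninterrupted.
Counting π electrons: 5 × 2 = 10 from the 5 double-bond units.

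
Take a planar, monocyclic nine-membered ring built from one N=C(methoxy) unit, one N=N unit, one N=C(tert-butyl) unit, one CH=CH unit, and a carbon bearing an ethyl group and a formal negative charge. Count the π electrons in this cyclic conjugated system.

10

The p orbitals form a continuous loop: the double-bond atoms are sp², each contributing one p electron; the doubly-bonded nitrogens are pyridine-type — their lone pairs lie in the ring plane, leaving one electron in the p orbital; the carbanion's lone pair occupies the p orbital. The ring is fully conjugated.
Adding the contributions, 4 × 2 = 8 from the double-bond units + 2 from the C(ethyl)(-) atom = 10.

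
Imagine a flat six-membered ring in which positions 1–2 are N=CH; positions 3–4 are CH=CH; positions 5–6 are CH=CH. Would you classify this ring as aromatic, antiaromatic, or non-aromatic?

Every ring atom contributes a p orbital perpendicular to the ring (each doubly-bonded ring atom is sp² with one p-orbital electron; the doubly-bonded nitrogens are pyridine-type — their lone pairs lie in the ring plane, leaving one electron in the p orbital), so the π system is cyclic and fully conjugated.
Adding the contributions, 3 × 2 = 6 from the 3 double-bond units.
That gives a 4n+2 count (6, n = 1).

Aromatic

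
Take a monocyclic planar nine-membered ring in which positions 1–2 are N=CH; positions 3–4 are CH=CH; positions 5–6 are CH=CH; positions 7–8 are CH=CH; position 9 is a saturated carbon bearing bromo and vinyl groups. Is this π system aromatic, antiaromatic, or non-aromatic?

The C(bromo)(vinyl) carbon is saturated: that saturated carbon is sp³ and has no p orbital in the ring π system. Conjugation is not continuous around the ring.
Hückel's rule only applies to fully conjugated rings, so this one is simply non-aromatic.

Non-aromatic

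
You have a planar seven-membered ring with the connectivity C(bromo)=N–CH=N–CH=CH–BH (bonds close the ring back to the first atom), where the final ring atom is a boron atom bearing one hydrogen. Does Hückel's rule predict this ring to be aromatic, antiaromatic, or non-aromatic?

All ring atoms are sp² and supply a p orbital to the ring (each doubly-bonded ring atom is sp² with one p-orbital electron; the doubly-bonded nitrogens are pyridine-type — their lone pairs lie in the ring plane, leaving one electron in the p orbital; the boron has an empty p orbital); the conjugation is uninterrupted.
π-electron count: 3 × 2 = 6 from the double-bond units + 0 from the BH atom = 6.
With 6 π electrons (n = 1), the Hückel 4n+2 condition holds.

Aromatic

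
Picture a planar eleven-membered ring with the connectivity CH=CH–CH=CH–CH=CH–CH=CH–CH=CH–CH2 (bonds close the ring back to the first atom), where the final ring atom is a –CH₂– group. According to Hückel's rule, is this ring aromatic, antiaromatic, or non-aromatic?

The CH2 position has four σ bonds — the tetrahedral CH₂ carbon is sp³ and has no p orbital in the ring π system — so the cyclic conjugation is interrupted.
Broken conjugation rules out both aromaticity and antiaromaticity.

Non-aromatic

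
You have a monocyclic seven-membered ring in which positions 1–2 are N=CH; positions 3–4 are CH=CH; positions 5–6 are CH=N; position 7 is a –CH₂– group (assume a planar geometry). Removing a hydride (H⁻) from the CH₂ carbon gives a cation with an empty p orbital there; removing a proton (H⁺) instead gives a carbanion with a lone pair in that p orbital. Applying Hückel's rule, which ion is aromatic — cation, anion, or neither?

Both ions have a continuous loop of p orbitals — each ring atom is sp².
Cation: 3 × 2 + 0 = 6 π electrons → 4(1)+2, aromatic.
Anion: 3 × 2 + 2 = 8 π electrons → 4(2), antiaromatic.

The cation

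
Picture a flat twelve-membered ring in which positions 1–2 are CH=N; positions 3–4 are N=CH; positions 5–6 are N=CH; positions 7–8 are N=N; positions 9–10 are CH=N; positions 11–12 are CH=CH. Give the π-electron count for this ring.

12

The p orbitals form a continuous loop: the double-bond atoms are sp², each contributing one p electron; the doubly-bonded nitrogens are pyridine-type — their lone pairs lie in the ring plane, leaving one electron in the p orbital. The ring is fully conjugated.
Counting π electrons: 6 × 2 = 12 from the 6 double-bond units.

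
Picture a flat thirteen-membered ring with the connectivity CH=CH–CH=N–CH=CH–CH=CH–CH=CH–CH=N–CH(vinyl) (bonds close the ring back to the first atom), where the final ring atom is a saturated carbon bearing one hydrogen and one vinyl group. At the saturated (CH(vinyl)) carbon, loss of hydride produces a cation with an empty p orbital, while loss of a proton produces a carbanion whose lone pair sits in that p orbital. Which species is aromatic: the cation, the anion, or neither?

Both ions have a continuous loop of p orbitals — each ring atom is sp².
Cation: 6 × 2 + 0 = 12 π electrons → 4(3), antiaromatic.
Anion: 6 × 2 + 2 = 14 π electrons → 4(3)+2, aromatic.

The anion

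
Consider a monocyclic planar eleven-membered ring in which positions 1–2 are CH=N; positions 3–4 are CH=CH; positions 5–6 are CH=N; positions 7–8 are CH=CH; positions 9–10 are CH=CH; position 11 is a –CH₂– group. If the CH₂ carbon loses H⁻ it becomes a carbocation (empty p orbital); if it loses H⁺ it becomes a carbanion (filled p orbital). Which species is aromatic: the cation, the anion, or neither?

Both ions have a continuous loop of p orbitals — each ring atom is sp².
Cation: 5 × 2 + 0 = 10 π electrons → 4(2)+2, aromatic.
Anion: 5 × 2 + 2 = 12 π electrons → 4(3), antiaromatic.

The cation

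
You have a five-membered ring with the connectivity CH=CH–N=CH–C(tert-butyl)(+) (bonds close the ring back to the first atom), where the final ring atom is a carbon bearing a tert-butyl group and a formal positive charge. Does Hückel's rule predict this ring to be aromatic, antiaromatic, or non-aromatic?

Check conjugation: every atom in a ring double bond is sp² and brings one electron to the p orbital; each sp² =N– keeps its lone pair in-plane and puts one electron into the π system; the carbocation has an empty p orbital — every position has a p orbital, so the cyclic π system is continuous.
Counting π electrons: 2 × 2 = 4 from the double-bond units + 0 from the C(tert-butyl)(+) atom = 4.
With 4 = 4·1 π electrons, Hückel's rule classifies the planar ring as antiaromatic.

Antiaromatic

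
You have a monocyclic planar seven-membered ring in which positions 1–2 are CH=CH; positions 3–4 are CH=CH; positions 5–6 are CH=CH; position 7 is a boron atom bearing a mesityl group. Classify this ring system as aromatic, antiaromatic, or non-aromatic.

Aromatic

Every ring atom contributes a p orbital perpendicular to the ring (each doubly-bonded ring atom is sp² with one p-orbital electron; the boron has an empty p orbital), so the π system is cyclic and fully conjugated.
Counting π electrons: 3 × 2 = 6 from the double-bond units + 0 from the B(mesityl) atom = 6.
With 6 π electrons (n = 1), the Hückel 4n+2 condition holds.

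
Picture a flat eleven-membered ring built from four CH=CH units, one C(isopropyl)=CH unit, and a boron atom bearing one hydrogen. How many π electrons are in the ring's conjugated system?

10

All ring atoms are sp² and supply a p orbital to the ring (the double-bond atoms are sp², each contributing one p electron; the boron has an empty p orbital); the conjugation is uninterrupted.
Adding the contributions, 5 × 2 = 10 from the double-bond units + 0 from the BH atom = 10.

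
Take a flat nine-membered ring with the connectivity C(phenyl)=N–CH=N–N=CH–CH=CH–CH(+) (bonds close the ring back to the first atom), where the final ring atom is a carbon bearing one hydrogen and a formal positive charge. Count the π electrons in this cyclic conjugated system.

Check conjugation: the double-bond atoms are sp², each contributing one p electron; the doubly-bonded nitrogens are pyridine-type — their lone pairs lie in the ring plane, leaving one electron in the p orbital; the carbocation has an empty p orbital — every position has a p orbital, so the cyclic π system is continuous.
Counting π electrons: 4 × 2 = 8 from the double-bond units + 0 from the CH(+) atom = 8.

8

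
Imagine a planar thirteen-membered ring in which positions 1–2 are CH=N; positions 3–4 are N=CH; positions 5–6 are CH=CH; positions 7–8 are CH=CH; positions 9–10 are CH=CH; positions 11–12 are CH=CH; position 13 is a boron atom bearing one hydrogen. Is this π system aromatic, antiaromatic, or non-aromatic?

The p orbitals form a continuous loop: every atom in a ring double bond is sp² and brings one electron to the p orbital; the doubly-bonded nitrogens are pyridine-type — their lone pairs lie in the ring plane, leaving one electron in the p orbital; the boron has an empty p orbital. The ring is fully conjugated.
Counting π electrons: 6 × 2 = 12 from the double-bond units + 0 from the BH atom = 12.
12 is a 4n count (n = 3), so the planar conjugated ring is antiaromatic.

Antiaromatic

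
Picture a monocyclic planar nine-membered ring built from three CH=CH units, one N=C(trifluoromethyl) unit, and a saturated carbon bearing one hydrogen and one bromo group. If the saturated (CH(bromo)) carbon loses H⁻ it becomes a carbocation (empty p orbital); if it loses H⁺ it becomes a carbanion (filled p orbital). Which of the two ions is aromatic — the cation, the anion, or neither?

Both ions have a continuous loop of p orbitals — each ring atom is sp².
Cation: 4 × 2 + 0 = 8 π electrons → 4(2), antiaromatic.
Anion: 4 × 2 + 2 = 10 π electrons → 4(2)+2, aromatic.

The anion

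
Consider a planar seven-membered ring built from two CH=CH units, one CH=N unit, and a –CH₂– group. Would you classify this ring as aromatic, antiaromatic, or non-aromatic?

Non-aromatic

The CH2 position has four σ bonds — the tetrahedral CH₂ carbon is sp³ and has no p orbital in the ring π system — so the cyclic conjugation is interrupted.
A ring that is not fully conjugated cannot be aromatic or antiaromatic regardless of its π-electron count.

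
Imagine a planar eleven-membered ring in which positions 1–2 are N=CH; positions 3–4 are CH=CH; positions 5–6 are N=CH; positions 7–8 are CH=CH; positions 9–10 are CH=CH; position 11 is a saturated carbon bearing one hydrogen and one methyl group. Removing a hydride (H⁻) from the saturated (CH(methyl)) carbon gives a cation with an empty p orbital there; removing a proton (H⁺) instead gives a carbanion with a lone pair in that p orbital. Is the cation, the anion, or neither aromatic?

In both ions every ring atom is sp² and contributes a p orbital, so both rings are fully conjugated.
Cation: 5 × 2 + 0 = 10 π electrons → 4(2)+2, aromatic.
Anion: 5 × 2 + 2 = 12 π electrons → 4(3), antiaromatic.

The cation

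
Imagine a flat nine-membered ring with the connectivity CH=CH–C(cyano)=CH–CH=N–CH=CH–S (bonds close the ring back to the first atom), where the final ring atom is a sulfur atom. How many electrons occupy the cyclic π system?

Every ring atom contributes a p orbital perpendicular to the ring (the double-bond atoms are sp², each contributing one p electron; each =N– nitrogen is pyridine-type (lone pair in the sp² plane, one electron in the p orbital); the sulfur donates one lone pair from its p orbital), so the π system is cyclic and fully conjugated.
Counting π electrons: 4 × 2 = 8 from the double-bond units + 2 from the S atom = 10.

10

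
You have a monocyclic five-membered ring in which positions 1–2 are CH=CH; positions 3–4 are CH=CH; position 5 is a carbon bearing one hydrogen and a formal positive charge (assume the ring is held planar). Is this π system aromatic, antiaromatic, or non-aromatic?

Antiaromatic

All ring atoms are sp² and supply a p orbital to the ring (the double-bond atoms are sp², each contributing one p electron; the carbocation has an empty p orbital); the conjugation is uninterrupted.
Counting π electrons: 2 × 2 = 4 from the double-bond units + 0 from the CH(+) atom = 4.
With 4 = 4·1 π electrons, Hückel's rule classifies the planar ring as antiaromatic.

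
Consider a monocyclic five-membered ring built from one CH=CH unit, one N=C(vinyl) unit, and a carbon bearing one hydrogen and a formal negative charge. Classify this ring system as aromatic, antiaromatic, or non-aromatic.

Aromatic

Check conjugation: each doubly-bonded ring atom is sp² with one p-orbital electron; the doubly-bonded nitrogens are pyridine-type — their lone pairs lie in the ring plane, leaving one electron in the p orbital; the carbanion's lone pair occupies the p orbital — every position has a p orbital, so the cyclic π system is continuous.
Adding the contributions, 2 × 2 = 4 from the double-bond units + 2 from the CH(-) atom = 6.
With 6 π electrons (n = 1), the Hückel 4n+2 condition holds.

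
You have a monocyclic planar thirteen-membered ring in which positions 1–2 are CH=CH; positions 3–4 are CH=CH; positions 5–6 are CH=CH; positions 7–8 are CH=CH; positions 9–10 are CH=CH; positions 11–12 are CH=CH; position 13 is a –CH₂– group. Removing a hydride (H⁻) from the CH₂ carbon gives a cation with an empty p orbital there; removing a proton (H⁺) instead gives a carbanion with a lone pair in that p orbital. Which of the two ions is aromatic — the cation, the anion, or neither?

In both ions every ring atom is sp² and contributes a p orbital, so both rings are fully conjugated.
Cation: 6 × 2 + 0 = 12 π electrons → 4(3), antiaromatic.
Anion: 6 × 2 + 2 = 14 π electrons → 4(3)+2, aromatic.

The anion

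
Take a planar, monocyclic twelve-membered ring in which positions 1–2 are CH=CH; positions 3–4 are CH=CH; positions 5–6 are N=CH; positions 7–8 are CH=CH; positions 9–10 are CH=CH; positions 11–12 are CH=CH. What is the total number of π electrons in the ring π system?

The p orbitals form a continuous loop: each doubly-bonded ring atom is sp² with one p-orbital electron; the doubly-bonded nitrogens are pyridine-type — their lone pairs lie in the ring plane, leaving one electron in the p orbital. The ring is fully conjugated.
Tallying contributions gives 6 × 2 = 12 from the 6 double-bond units.

12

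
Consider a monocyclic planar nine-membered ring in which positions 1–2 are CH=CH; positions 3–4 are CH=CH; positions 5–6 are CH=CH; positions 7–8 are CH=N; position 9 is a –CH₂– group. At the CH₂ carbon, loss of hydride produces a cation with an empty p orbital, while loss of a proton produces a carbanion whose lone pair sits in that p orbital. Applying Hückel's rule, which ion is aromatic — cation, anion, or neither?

In either ion the ring is fully conjugated: every atom, including the new sp² carbon, supplies a p orbital.
Cation: 4 × 2 + 0 = 8 π electrons → 4(2), antiaromatic.
Anion: 4 × 2 + 2 = 10 π electrons → 4(2)+2, aromatic.

The anion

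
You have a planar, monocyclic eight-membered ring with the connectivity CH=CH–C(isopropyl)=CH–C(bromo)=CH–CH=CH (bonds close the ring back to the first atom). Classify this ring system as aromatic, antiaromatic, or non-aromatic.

Antiaromatic

Check conjugation: the double-bond atoms are sp², each contributing one p electron — every position has a p orbital, so the cyclic π system is continuous.
Tallying contributions gives 4 × 2 = 8 from the 4 double-bond units.
With 8 = 4·2 π electrons, Hückel's rule classifies the planar ring as antiaromatic.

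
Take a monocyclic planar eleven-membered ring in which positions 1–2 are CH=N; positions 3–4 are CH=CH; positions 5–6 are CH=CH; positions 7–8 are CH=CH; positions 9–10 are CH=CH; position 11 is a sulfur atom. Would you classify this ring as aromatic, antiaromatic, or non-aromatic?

Antiaromatic

All ring atoms are sp² and supply a p orbital to the ring (the double-bond atoms are sp², each contributing one p electron; each sp² =N– keeps its lone pair in-plane and puts one electron into the π system; the sulfur donates one lone pair from its p orbital); the conjugation is uninterrupted.
Tallying contributions gives 5 × 2 = 10 from the double-bond units + 2 from the S atom = 12.
12 is a 4n count (n = 3), so the planar conjugated ring is antiaromatic.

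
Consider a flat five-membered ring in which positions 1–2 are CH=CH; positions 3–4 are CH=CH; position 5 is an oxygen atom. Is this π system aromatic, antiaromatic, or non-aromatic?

Aromatic

All ring atoms are sp² and supply a p orbital to the ring (the double-bond atoms are sp², each contributing one p electron; the oxygen donates one lone pair from its p orbital); the conjugation is uninterrupted.
Adding the contributions, 2 × 2 = 4 from the double-bond units + 2 from the O atom = 6.
That gives a 4n+2 count (6, n = 1).
(The species described is furan.)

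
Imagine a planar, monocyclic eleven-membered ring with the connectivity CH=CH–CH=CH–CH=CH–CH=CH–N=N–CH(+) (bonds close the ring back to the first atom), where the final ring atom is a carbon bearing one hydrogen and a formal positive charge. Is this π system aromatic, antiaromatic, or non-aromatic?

All ring atoms are sp² and supply a p orbital to the ring (every atom in a ring double bond is sp² and brings one electron to the p orbital; each sp² =N– keeps its lone pair in-plane and puts one electron into the π system; the carbocation has an empty p orbital); the conjugation is uninterrupted.
Counting π electrons: 5 × 2 = 10 from the double-bond units + 0 from the CH(+) atom = 10.
10 = 4(2) + 2, which satisfies Hückel's 4n+2 rule.

Aromatic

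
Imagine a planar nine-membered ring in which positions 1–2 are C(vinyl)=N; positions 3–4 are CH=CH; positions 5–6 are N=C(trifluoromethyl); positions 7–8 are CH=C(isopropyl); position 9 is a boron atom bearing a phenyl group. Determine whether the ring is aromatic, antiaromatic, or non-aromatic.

Antiaromatic

The p orbitals form a continuous loop: the double-bond atoms are sp², each contributing one p electron; each =N– nitrogen is pyridine-type (lone pair in the sp² plane, one electron in the p orbital); the boron has an empty p orbital. The ring is fully conjugated.
Tallying contributions gives 4 × 2 = 8 from the double-bond units + 0 from the B(phenyl) atom = 8.
With 8 = 4·2 π electrons, Hückel's rule classifies the planar ring as antiaromatic.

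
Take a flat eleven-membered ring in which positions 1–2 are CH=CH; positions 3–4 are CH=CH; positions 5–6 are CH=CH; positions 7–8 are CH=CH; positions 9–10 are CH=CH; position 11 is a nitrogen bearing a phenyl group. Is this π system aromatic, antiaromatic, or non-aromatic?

All ring atoms are sp² and supply a p orbital to the ring (every atom in a ring double bond is sp² and brings one electron to the p orbital; the pyrrole-type nitrogen donates its lone pair from the p orbital); the conjugation is uninterrupted.
Tallying contributions gives 5 × 2 = 10 from the double-bond units + 2 from the N(phenyl) atom = 12.
A 4n π count (12, n = 3) in a planar conjugated ring means antiaromatic.

Antiaromatic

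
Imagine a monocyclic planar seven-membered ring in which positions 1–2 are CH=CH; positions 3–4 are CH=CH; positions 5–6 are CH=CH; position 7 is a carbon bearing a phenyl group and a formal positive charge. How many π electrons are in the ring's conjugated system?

All ring atoms are sp² and supply a p orbital to the ring (every atom in a ring double bond is sp² and brings one electron to the p orbital; the carbocation has an empty p orbital); the conjugation is uninterrupted.
Adding the contributions, 3 × 2 = 6 from the double-bond units + 0 from the C(phenyl)(+) atom = 6.

6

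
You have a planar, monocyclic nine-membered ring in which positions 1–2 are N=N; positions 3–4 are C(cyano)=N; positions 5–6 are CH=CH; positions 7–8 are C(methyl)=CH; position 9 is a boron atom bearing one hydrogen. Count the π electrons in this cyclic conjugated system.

Check conjugation: the double-bond atoms are sp², each contributing one p electron; each =N– nitrogen is pyridine-type (lone pair in the sp² plane, one electron in the p orbital); the boron has an empty p orbital — every position has a p orbital, so the cyclic π system is continuous.
Counting π electrons: 4 × 2 = 8 from the double-bond units + 0 from the BH atom = 8.

8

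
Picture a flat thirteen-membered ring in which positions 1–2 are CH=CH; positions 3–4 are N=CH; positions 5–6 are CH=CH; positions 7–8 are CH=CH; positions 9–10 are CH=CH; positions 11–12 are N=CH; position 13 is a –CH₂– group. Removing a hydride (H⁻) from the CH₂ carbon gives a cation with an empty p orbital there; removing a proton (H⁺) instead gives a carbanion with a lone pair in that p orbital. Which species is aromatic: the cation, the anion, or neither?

Once that carbon is sp², every ring atom has a p orbital and both ions are fully conjugated.
Cation: 6 × 2 + 0 = 12 π electrons → 4(3), antiaromatic.
Anion: 6 × 2 + 2 = 14 π electrons → 4(3)+2, aromatic.

The anion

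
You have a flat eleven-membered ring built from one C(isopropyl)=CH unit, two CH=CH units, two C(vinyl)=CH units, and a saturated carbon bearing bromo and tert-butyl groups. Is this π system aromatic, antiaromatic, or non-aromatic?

At the C(bromo)(tert-butyl) position, that saturated carbon is sp³ and has no p orbital in the ring π system; the ring's p-orbital overlap is broken there.
Hückel's rule only applies to fully conjugated rings, so this one is simply non-aromatic.

Non-aromatic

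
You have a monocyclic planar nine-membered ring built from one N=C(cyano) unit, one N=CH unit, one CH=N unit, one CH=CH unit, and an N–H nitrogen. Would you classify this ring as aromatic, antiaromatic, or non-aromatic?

Aromatic

Every ring atom contributes a p orbital perpendicular to the ring (the double-bond atoms are sp², each contributing one p electron; each =N– nitrogen is pyridine-type (lone pair in the sp² plane, one electron in the p orbital); the pyrrole-type nitrogen donates its lone pair from the p orbital), so the π system is cyclic and fully conjugated.
Counting π electrons: 4 × 2 = 8 from the double-bond units + 2 from the NH atom = 10.
With 10 π electrons (n = 2), the Hückel 4n+2 condition holds.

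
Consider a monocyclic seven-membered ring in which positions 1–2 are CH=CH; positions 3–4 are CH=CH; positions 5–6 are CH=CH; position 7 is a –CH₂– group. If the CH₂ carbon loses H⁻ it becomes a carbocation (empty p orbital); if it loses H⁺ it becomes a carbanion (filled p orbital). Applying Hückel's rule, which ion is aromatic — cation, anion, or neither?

The cation

In both ions every ring atom is sp² and contributes a p orbital, so both rings are fully conjugated.
Cation: 3 × 2 + 0 = 6 π electrons → 4(1)+2, aromatic.
Anion: 3 × 2 + 2 = 8 π electrons → 4(2), antiaromatic.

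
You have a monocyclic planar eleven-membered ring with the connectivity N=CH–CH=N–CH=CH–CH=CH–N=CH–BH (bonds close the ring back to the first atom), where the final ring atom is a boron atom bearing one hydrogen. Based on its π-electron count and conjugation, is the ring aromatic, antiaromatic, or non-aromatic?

Aromatic

All ring atoms are sp² and supply a p orbital to the ring (the double-bond atoms are sp², each contributing one p electron; each =N– nitrogen is pyridine-type (lone pair in the sp² plane, one electron in the p orbital); the boron has an empty p orbital); the conjugation is uninterrupted.
π-electron count: 5 × 2 = 10 from the double-bond units + 0 from the BH atom = 10.
Since 10 = 4·2 + 2, the ring meets the 4n+2 criterion.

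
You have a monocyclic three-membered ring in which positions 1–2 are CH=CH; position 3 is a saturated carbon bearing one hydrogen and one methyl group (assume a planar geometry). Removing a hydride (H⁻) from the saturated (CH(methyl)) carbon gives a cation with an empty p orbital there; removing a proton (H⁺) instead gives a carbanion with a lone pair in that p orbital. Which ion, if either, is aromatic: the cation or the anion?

The cation

In both ions every ring atom is sp² and contributes a p orbital, so both rings are fully conjugated.
Cation: 1 × 2 + 0 = 2 π electrons → 4(0)+2, aromatic.
Anion: 1 × 2 + 2 = 4 π electrons → 4(1), antiaromatic.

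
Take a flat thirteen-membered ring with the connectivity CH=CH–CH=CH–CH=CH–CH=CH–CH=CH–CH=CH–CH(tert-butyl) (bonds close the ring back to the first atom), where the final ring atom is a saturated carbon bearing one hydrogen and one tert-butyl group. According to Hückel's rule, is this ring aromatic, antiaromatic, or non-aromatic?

The CH(tert-butyl) carbon is saturated: that saturated carbon is sp³ and has no p orbital in the ring π system. Conjugation is not continuous around the ring.
Broken conjugation rules out both aromaticity and antiaromaticity.

Non-aromatic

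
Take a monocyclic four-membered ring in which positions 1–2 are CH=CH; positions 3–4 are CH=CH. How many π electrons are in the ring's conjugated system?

The p orbitals form a continuous loop: each doubly-bonded ring atom is sp² with one p-orbital electron. The ring is fully conjugated.
Adding the contributions, 2 × 2 = 4 from the 2 double-bond units.
This is cyclobutadiene.

4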